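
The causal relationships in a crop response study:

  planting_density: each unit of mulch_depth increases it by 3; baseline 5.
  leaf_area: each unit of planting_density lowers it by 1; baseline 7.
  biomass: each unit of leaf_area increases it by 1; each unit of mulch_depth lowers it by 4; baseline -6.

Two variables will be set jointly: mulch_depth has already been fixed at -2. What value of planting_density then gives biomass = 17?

planting_density = -8

With mulch_depth held at -2:
Intervening on planting_density fixes its value directly, overriding its dependence on mulch_depth.
Substituting into the biomass equation gives biomass = -planting_density + 9.
Solve -planting_density + 9 = 17: planting_density = (17 - 9) / -1 = -8.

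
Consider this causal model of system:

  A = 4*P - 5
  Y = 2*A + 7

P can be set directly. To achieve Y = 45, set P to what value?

P = 6

Substituting into the Y equation gives Y = 8*P - 3.
Solve 8*P - 3 = 45: P = (45 + 3) / 8 = 6.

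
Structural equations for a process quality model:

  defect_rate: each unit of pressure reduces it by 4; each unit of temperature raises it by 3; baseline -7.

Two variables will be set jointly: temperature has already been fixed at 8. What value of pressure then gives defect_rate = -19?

pressure = 9

With temperature held at 8:
Substituting into the defect_rate equation gives defect_rate = -4*pressure + 17.
Solve -4*pressure + 17 = -19: pressure = (-19 - 17) / -4 = 9.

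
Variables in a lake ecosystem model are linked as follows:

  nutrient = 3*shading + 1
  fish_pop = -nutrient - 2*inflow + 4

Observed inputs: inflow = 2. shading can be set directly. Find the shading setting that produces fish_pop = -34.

Substituting into the fish_pop equation gives fish_pop = -3*shading - 1.
Solve -3*shading - 1 = -34: shading = (-34 + 1) / -3 = 11.

shading = 11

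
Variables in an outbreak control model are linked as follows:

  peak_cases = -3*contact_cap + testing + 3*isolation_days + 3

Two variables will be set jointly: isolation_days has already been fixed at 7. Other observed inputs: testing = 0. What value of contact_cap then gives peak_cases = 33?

contact_cap = -3

With isolation_days held at 7:
Substituting into the peak_cases equation gives peak_cases = -3*contact_cap + 24.
Solve -3*contact_cap + 24 = 33: contact_cap = (33 - 24) / -3 = -3.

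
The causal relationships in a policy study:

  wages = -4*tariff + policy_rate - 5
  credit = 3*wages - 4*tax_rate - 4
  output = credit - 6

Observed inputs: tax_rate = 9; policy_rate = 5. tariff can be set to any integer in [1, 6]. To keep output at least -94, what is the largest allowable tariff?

Substituting into the wages equation gives wages = -4*tariff.
credit becomes -12*tariff - 40.
Substituting into the output equation gives output = -12*tariff - 46.
Require -12*tariff - 46 ≥ -94, so tariff ≤ 4.
The largest integer in [1, 6] satisfying this is 4.

tariff = 4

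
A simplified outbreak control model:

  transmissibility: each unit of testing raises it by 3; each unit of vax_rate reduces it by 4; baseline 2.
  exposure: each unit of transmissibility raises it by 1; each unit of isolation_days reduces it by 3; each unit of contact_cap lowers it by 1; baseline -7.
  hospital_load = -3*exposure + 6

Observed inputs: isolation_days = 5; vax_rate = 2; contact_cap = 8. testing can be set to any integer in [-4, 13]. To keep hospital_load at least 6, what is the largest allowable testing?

testing = 12

Substituting into the transmissibility equation gives transmissibility = 3*testing - 6.
exposure becomes 3*testing - 36.
Substituting into the hospital_load equation gives hospital_load = -9*testing + 114.
Require -9*testing + 114 ≥ 6, so testing ≤ 12.
The largest integer in [-4, 13] satisfying this is 12.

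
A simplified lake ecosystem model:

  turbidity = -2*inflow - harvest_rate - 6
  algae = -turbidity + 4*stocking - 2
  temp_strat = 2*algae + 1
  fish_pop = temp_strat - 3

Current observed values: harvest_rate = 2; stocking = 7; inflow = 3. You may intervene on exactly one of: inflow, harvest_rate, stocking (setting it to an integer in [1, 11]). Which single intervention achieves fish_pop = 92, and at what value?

set harvest_rate = 9

Intervening on inflow: fish_pop = 4*inflow + 66. Reaching 92 requires inflow = 13/2, not an integer.
Intervening on harvest_rate: with other inputs at their observed values, fish_pop = 2*harvest_rate + 74. Solving for 92 gives harvest_rate = 9, within [1, 11].
Intervening on stocking: fish_pop = 8*stocking + 22. Reaching 92 requires stocking = 35/4, not an integer.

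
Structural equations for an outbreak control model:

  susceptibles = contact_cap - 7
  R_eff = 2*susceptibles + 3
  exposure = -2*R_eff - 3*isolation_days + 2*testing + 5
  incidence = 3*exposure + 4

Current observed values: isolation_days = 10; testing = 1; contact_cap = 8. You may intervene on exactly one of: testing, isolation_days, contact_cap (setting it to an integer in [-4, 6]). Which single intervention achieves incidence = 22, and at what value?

Intervening on testing: incidence = 6*testing - 101. Reaching 22 requires testing = 41/2, not an integer.
Intervening on isolation_days: with other inputs at their observed values, incidence = -9*isolation_days - 5. Solving for 22 gives isolation_days = -3, within [-4, 6].
Intervening on contact_cap: incidence = -12*contact_cap + 1. Reaching 22 requires contact_cap = -7/4, not an integer.

set isolation_days = -3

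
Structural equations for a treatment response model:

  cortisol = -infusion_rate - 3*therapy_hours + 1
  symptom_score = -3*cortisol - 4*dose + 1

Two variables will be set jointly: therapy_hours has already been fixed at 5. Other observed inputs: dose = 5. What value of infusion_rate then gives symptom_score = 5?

With therapy_hours held at 5:
Substituting into the cortisol equation gives cortisol = -infusion_rate - 14.
Substituting into the symptom_score equation gives symptom_score = 3*infusion_rate + 23.
Solve 3*infusion_rate + 23 = 5: infusion_rate = (5 - 23) / 3 = -6.

infusion_rate = -6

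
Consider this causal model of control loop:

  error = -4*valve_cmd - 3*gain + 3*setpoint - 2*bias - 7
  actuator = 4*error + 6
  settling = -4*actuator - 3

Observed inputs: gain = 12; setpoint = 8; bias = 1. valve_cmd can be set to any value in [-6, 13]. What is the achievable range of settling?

Substituting into the error equation gives error = -4*valve_cmd - 21.
Substituting into the actuator equation gives actuator = -16*valve_cmd - 78.
settling becomes 64*valve_cmd + 309.
Linear in valve_cmd, so extremes are at the endpoints: valve_cmd = -6 gives settling = -75; valve_cmd = 13 gives settling = 1141.

-75 to 1141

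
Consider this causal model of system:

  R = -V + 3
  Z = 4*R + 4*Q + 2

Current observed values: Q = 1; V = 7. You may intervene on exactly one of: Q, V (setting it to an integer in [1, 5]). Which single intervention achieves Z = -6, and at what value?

Intervening on Q: with other inputs at their observed values, Z = 4*Q - 14. Solving for -6 gives Q = 2, within [1, 5].
Intervening on V: Z = -4*V + 18. Reaching -6 requires V = 6, outside [1, 5].

set Q = 2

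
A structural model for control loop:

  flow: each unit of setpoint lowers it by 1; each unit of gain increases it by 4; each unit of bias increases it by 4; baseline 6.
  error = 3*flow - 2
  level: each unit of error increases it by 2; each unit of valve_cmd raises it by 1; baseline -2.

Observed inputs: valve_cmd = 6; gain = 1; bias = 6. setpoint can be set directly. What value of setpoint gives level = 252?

Substituting into the flow equation gives flow = -setpoint + 34.
Substituting into the error equation gives error = -3*setpoint + 100.
This gives level = -6*setpoint + 204.
Solve -6*setpoint + 204 = 252: setpoint = (252 - 204) / -6 = -8.

setpoint = -8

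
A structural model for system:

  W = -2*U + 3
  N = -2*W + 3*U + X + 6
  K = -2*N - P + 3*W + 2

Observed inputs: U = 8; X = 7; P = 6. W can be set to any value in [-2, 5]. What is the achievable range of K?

-92 to -43

Intervening on W fixes its value directly, overriding its dependence on U.
Substituting into the N equation gives N = -2*W + 37.
Substituting into the K equation gives K = 7*W - 78.
Linear in W, so extremes are at the endpoints: W = -2 gives K = -92; W = 5 gives K = -43.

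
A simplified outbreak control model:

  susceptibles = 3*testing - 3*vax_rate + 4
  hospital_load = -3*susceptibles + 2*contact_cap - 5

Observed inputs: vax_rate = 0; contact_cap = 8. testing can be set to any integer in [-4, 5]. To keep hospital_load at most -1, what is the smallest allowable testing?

testing = 0

Substituting into the susceptibles equation gives susceptibles = 3*testing + 4.
So hospital_load = -9*testing - 1.
Require -9*testing - 1 ≤ -1, so testing ≥ 0.
The smallest integer in [-4, 5] satisfying this is 0.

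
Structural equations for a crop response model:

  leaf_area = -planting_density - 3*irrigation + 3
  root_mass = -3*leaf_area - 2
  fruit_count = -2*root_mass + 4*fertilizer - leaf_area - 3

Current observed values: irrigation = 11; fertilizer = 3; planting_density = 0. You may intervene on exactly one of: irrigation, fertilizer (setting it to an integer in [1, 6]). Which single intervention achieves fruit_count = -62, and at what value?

set irrigation = 6

Intervening on irrigation: with other inputs at their observed values, fruit_count = -15*irrigation + 28. Solving for -62 gives irrigation = 6, within [1, 6].
Intervening on fertilizer: fruit_count = 4*fertilizer - 149. Reaching -62 requires fertilizer = 87/4, not an integer.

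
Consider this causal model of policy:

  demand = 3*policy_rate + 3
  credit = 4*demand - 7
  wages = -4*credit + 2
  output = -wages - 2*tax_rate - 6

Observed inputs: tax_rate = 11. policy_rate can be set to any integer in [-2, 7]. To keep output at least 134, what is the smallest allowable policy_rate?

policy_rate = 3

Substituting into the credit equation gives credit = 12*policy_rate + 5.
Substituting into the wages equation gives wages = -48*policy_rate - 18.
So output = 48*policy_rate - 10.
Require 48*policy_rate - 10 ≥ 134, so policy_rate ≥ 3.
The smallest integer in [-2, 7] satisfying this is 3.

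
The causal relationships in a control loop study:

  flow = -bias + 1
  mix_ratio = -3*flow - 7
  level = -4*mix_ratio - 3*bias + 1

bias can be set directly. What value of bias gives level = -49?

Substituting into the mix_ratio equation gives mix_ratio = 3*bias - 10.
level becomes -15*bias + 41.
Solve -15*bias + 41 = -49: bias = (-49 - 41) / -15 = 6.

bias = 6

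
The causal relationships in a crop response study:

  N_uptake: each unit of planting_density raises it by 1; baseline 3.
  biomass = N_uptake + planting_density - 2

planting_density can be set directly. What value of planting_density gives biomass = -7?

Substituting into the biomass equation gives biomass = 2*planting_density + 1.
Solve 2*planting_density + 1 = -7: planting_density = (-7 - 1) / 2 = -4.

planting_density = -4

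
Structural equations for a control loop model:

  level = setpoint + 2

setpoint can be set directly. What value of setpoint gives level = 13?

setpoint = 11

Solve setpoint + 2 = 13: setpoint = (13 - 2) / 1 = 11.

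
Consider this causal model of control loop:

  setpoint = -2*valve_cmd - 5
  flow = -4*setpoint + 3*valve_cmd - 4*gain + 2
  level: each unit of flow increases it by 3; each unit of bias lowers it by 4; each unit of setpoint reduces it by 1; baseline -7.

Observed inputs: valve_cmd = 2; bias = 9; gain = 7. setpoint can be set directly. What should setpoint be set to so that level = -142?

Intervening on setpoint fixes its value directly, overriding its dependence on valve_cmd.
Substituting into the flow equation gives flow = -4*setpoint - 20.
Substituting into the level equation gives level = -13*setpoint - 103.
Solve -13*setpoint - 103 = -142: setpoint = (-142 + 103) / -13 = 3.

setpoint = 3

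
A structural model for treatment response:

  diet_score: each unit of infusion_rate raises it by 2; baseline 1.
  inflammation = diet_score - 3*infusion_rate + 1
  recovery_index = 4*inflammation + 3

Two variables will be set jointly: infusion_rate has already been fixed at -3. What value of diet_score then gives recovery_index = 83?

diet_score = 10

With infusion_rate held at -3:
Intervening on diet_score fixes its value directly, overriding its dependence on infusion_rate.
Substituting into the inflammation equation gives inflammation = diet_score + 10.
Substituting into the recovery_index equation gives recovery_index = 4*diet_score + 43.
Solve 4*diet_score + 43 = 83: diet_score = (83 - 43) / 4 = 10.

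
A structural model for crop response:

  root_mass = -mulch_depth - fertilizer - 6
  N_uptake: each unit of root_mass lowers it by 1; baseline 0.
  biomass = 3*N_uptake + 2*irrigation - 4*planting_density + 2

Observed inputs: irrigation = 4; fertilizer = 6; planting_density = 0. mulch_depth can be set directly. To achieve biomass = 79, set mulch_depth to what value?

mulch_depth = 11

Substituting into the root_mass equation gives root_mass = -mulch_depth - 12.
This gives N_uptake = mulch_depth + 12.
Substituting into the biomass equation gives biomass = 3*mulch_depth + 46.
Solve 3*mulch_depth + 46 = 79: mulch_depth = (79 - 46) / 3 = 11.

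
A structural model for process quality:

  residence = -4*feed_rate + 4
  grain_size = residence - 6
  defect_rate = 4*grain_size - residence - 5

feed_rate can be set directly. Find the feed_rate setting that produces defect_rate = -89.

feed_rate = 6

Substituting into the grain_size equation gives grain_size = -4*feed_rate - 2.
This gives defect_rate = -12*feed_rate - 17.
Solve -12*feed_rate - 17 = -89: feed_rate = (-89 + 17) / -12 = 6.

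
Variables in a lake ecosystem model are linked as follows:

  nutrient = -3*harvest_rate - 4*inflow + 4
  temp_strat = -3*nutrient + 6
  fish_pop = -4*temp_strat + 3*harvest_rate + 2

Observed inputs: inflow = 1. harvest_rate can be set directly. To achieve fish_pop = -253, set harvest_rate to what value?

Substituting into the nutrient equation gives nutrient = -3*harvest_rate.
So temp_strat = 9*harvest_rate + 6.
Substituting into the fish_pop equation gives fish_pop = -33*harvest_rate - 22.
Solve -33*harvest_rate - 22 = -253: harvest_rate = (-253 + 22) / -33 = 7.

harvest_rate = 7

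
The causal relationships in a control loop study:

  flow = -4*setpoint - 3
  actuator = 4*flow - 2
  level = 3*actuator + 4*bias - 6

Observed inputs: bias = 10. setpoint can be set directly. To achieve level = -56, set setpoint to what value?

Substituting into the actuator equation gives actuator = -16*setpoint - 14.
Substituting into the level equation gives level = -48*setpoint - 8.
Solve -48*setpoint - 8 = -56: setpoint = (-56 + 8) / -48 = 1.

setpoint = 1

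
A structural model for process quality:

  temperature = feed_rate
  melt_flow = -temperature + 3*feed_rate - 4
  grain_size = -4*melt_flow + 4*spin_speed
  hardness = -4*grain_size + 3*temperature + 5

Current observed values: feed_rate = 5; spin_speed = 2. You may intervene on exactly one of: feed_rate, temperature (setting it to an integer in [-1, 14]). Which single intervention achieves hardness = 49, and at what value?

set feed_rate = 4

Intervening on feed_rate: with other inputs at their observed values, hardness = 35*feed_rate - 91. Solving for 49 gives feed_rate = 4, within [-1, 14].
Intervening on temperature: hardness = -13*temperature + 149. Reaching 49 requires temperature = 100/13, not an integer.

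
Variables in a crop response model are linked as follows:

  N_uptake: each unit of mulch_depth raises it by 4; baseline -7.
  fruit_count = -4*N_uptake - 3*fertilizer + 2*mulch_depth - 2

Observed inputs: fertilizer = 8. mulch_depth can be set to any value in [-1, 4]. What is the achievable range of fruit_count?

-54 to 16

Substituting into the fruit_count equation gives fruit_count = -14*mulch_depth + 2.
Linear in mulch_depth, so extremes are at the endpoints: mulch_depth = -1 gives fruit_count = 16; mulch_depth = 4 gives fruit_count = -54.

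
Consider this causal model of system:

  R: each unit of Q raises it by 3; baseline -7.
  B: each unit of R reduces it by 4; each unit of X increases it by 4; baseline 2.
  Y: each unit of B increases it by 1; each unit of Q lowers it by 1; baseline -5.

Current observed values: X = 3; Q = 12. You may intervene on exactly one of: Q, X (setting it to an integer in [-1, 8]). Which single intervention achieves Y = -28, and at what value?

Intervening on Q: with other inputs at their observed values, Y = -13*Q + 37. Solving for -28 gives Q = 5, within [-1, 8].
Intervening on X: Y = 4*X - 131. Reaching -28 requires X = 103/4, not an integer.

set Q = 5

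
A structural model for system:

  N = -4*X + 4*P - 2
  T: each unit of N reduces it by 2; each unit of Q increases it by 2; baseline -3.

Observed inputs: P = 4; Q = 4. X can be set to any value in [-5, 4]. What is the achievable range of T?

Substituting into the N equation gives N = -4*X + 14.
Substituting into the T equation gives T = 8*X - 23.
Linear in X, so extremes are at the endpoints: X = -5 gives T = -63; X = 4 gives T = 9.

-63 to 9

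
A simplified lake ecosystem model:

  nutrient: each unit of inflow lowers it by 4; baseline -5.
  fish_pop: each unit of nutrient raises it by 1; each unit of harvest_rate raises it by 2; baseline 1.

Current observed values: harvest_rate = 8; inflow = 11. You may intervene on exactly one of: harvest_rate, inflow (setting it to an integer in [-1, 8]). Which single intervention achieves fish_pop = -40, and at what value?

Intervening on harvest_rate: with other inputs at their observed values, fish_pop = 2*harvest_rate - 48. Solving for -40 gives harvest_rate = 4, within [-1, 8].
Intervening on inflow: fish_pop = -4*inflow + 12. Reaching -40 requires inflow = 13, outside [-1, 8].

set harvest_rate = 4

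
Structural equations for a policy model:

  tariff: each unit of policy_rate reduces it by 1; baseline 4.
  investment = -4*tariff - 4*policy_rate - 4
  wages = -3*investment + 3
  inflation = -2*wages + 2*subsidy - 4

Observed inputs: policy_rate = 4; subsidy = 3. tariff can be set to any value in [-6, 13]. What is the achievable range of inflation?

Intervening on tariff fixes its value directly, overriding its dependence on policy_rate.
Substituting into the investment equation gives investment = -4*tariff - 20.
Substituting into the wages equation gives wages = 12*tariff + 63.
Substituting into the inflation equation gives inflation = -24*tariff - 124.
Linear in tariff, so extremes are at the endpoints: tariff = -6 gives inflation = 20; tariff = 13 gives inflation = -436.

-436 to 20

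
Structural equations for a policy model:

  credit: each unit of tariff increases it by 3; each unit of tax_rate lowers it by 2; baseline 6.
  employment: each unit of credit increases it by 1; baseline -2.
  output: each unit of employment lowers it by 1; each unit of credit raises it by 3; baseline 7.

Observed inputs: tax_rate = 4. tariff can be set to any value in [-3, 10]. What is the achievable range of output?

Substituting into the credit equation gives credit = 3*tariff - 2.
Substituting into the employment equation gives employment = 3*tariff - 4.
output becomes 6*tariff + 5.
Linear in tariff, so extremes are at the endpoints: tariff = -3 gives output = -13; tariff = 10 gives output = 65.

-13 to 65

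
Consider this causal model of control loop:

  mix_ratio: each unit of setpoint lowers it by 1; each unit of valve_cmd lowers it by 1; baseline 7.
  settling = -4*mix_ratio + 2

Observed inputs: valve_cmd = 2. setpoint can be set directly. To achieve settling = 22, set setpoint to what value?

Substituting into the mix_ratio equation gives mix_ratio = -setpoint + 5.
So settling = 4*setpoint - 18.
Solve 4*setpoint - 18 = 22: setpoint = (22 + 18) / 4 = 10.

setpoint = 10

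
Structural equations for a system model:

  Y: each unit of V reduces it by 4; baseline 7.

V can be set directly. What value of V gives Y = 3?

V = 1

Solve -4*V + 7 = 3: V = (3 - 7) / -4 = 1.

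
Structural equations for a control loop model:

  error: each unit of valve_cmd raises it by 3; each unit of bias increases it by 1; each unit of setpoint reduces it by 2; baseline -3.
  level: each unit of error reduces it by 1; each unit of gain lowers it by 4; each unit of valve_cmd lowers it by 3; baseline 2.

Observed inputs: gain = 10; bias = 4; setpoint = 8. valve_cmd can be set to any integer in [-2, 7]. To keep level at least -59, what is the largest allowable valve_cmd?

Substituting into the error equation gives error = 3*valve_cmd - 15.
Substituting into the level equation gives level = -6*valve_cmd - 23.
Require -6*valve_cmd - 23 ≥ -59, so valve_cmd ≤ 6.
The largest integer in [-2, 7] satisfying this is 6.

valve_cmd = 6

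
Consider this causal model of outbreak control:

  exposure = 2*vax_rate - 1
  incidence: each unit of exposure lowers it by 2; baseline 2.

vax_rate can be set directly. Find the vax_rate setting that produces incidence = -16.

vax_rate = 5

Substituting into the incidence equation gives incidence = -4*vax_rate + 4.
Solve -4*vax_rate + 4 = -16: vax_rate = (-16 - 4) / -4 = 5.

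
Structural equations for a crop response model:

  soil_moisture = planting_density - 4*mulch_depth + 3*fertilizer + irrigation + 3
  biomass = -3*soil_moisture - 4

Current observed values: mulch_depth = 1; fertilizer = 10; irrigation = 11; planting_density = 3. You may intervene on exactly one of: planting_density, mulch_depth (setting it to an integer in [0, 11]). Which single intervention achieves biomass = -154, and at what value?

Intervening on planting_density: with other inputs at their observed values, biomass = -3*planting_density - 124. Solving for -154 gives planting_density = 10, within [0, 11].
Intervening on mulch_depth: biomass = 12*mulch_depth - 145. Reaching -154 requires mulch_depth = -3/4, not an integer.

set planting_density = 10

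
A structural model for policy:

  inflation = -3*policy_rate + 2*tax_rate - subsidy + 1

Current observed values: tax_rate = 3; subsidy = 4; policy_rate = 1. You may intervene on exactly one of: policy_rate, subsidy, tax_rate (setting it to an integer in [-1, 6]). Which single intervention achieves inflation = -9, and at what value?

set policy_rate = 4

Intervening on policy_rate: with other inputs at their observed values, inflation = -3*policy_rate + 3. Solving for -9 gives policy_rate = 4, within [-1, 6].
Intervening on subsidy: inflation = -subsidy + 4. Reaching -9 requires subsidy = 13, outside [-1, 6].
Intervening on tax_rate: inflation = 2*tax_rate - 6. Reaching -9 requires tax_rate = -3/2, not an integer.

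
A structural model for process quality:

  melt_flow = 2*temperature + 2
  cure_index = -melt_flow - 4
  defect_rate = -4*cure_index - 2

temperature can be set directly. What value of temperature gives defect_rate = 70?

temperature = 6

Substituting into the cure_index equation gives cure_index = -2*temperature - 6.
Substituting into the defect_rate equation gives defect_rate = 8*temperature + 22.
Solve 8*temperature + 22 = 70: temperature = (70 - 22) / 8 = 6.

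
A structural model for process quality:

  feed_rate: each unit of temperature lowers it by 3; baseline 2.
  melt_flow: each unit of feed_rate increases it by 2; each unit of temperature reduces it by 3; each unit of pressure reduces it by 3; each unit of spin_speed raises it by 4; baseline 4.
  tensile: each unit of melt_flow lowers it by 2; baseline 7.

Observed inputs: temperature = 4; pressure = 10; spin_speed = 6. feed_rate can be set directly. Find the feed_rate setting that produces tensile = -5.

Intervening on feed_rate fixes its value directly, overriding its dependence on temperature.
Substituting into the melt_flow equation gives melt_flow = 2*feed_rate - 14.
So tensile = -4*feed_rate + 35.
Solve -4*feed_rate + 35 = -5: feed_rate = (-5 - 35) / -4 = 10.

feed_rate = 10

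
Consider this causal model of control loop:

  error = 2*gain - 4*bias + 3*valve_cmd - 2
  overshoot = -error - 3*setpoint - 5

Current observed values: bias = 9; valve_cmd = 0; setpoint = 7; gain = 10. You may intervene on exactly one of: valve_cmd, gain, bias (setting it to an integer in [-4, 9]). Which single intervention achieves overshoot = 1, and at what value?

Intervening on valve_cmd: with other inputs at their observed values, overshoot = -3*valve_cmd - 8. Solving for 1 gives valve_cmd = -3, within [-4, 9].
Intervening on gain: overshoot = -2*gain + 12. Reaching 1 requires gain = 11/2, not an integer.
Intervening on bias: overshoot = 4*bias - 44. Reaching 1 requires bias = 45/4, not an integer.

set valve_cmd = -3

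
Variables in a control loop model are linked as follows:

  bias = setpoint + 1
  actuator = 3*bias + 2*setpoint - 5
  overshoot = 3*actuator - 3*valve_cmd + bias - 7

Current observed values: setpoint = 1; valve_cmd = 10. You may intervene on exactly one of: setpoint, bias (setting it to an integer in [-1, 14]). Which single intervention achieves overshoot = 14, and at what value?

Intervening on setpoint: overshoot = 16*setpoint - 42. Reaching 14 requires setpoint = 7/2, not an integer.
Intervening on bias: with other inputs at their observed values, overshoot = 10*bias - 46. Solving for 14 gives bias = 6, within [-1, 14].

set bias = 6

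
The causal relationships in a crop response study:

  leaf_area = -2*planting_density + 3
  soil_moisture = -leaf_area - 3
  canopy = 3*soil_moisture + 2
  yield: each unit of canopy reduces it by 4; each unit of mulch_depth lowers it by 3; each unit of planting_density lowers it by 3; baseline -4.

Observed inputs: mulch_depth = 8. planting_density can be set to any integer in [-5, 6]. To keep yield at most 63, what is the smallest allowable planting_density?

Substituting into the soil_moisture equation gives soil_moisture = 2*planting_density - 6.
So canopy = 6*planting_density - 16.
Substituting into the yield equation gives yield = -27*planting_density + 36.
Require -27*planting_density + 36 ≤ 63, so planting_density ≥ -1.
The smallest integer in [-5, 6] satisfying this is -1.

planting_density = -1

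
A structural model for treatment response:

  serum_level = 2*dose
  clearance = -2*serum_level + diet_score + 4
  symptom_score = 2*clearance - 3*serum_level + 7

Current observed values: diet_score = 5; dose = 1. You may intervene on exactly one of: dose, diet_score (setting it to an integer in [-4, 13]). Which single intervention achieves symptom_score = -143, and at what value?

Intervening on dose: with other inputs at their observed values, symptom_score = -14*dose + 25. Solving for -143 gives dose = 12, within [-4, 13].
Intervening on diet_score: symptom_score = 2*diet_score + 1. Reaching -143 requires diet_score = -72, outside [-4, 13].

set dose = 12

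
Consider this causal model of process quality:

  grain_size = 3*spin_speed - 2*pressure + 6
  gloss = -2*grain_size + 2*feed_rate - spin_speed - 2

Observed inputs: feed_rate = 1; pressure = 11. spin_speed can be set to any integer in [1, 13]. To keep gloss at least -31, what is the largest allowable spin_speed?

spin_speed = 9

Substituting into the grain_size equation gives grain_size = 3*spin_speed - 16.
This gives gloss = -7*spin_speed + 32.
Require -7*spin_speed + 32 ≥ -31, so spin_speed ≤ 9.
The largest integer in [1, 13] satisfying this is 9.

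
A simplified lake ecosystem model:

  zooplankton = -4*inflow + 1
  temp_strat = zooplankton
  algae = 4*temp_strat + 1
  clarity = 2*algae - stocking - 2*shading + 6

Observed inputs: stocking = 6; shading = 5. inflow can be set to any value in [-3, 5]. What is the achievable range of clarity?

-160 to 96

Substituting into the temp_strat equation gives temp_strat = -4*inflow + 1.
So algae = -16*inflow + 5.
So clarity = -32*inflow.
Linear in inflow, so extremes are at the endpoints: inflow = -3 gives clarity = 96; inflow = 5 gives clarity = -160.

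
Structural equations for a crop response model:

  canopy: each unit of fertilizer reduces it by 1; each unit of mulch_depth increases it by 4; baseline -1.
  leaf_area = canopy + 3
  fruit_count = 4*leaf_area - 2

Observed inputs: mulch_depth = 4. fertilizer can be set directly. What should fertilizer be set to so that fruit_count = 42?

fertilizer = 7

Substituting into the canopy equation gives canopy = -fertilizer + 15.
Substituting into the leaf_area equation gives leaf_area = -fertilizer + 18.
fruit_count becomes -4*fertilizer + 70.
Solve -4*fertilizer + 70 = 42: fertilizer = (42 - 70) / -4 = 7.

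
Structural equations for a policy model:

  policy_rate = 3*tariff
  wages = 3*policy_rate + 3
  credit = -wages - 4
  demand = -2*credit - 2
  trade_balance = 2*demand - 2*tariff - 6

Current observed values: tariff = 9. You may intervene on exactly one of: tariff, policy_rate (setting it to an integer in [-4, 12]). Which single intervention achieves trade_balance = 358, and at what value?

set tariff = 10

Intervening on tariff: with other inputs at their observed values, trade_balance = 34*tariff + 18. Solving for 358 gives tariff = 10, within [-4, 12].
Intervening on policy_rate: trade_balance = 12*policy_rate. Reaching 358 requires policy_rate = 179/6, not an integer.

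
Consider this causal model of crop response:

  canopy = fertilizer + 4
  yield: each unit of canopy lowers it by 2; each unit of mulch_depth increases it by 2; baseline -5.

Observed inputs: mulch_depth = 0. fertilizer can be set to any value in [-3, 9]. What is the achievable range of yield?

Substituting into the yield equation gives yield = -2*fertilizer - 13.
Linear in fertilizer, so extremes are at the endpoints: fertilizer = -3 gives yield = -7; fertilizer = 9 gives yield = -31.

-31 to -7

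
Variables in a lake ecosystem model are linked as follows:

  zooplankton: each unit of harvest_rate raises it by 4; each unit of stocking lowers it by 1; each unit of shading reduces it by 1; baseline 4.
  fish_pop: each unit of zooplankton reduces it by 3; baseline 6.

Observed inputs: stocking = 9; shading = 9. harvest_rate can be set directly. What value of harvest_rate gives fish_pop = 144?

Substituting into the zooplankton equation gives zooplankton = 4*harvest_rate - 14.
Substituting into the fish_pop equation gives fish_pop = -12*harvest_rate + 48.
Solve -12*harvest_rate + 48 = 144: harvest_rate = (144 - 48) / -12 = -8.

harvest_rate = -8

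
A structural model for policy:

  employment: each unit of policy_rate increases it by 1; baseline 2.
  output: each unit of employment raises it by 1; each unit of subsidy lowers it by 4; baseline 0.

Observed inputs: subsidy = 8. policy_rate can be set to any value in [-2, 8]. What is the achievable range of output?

-32 to -22

Substituting into the output equation gives output = policy_rate - 30.
Linear in policy_rate, so extremes are at the endpoints: policy_rate = -2 gives output = -32; policy_rate = 8 gives output = -22.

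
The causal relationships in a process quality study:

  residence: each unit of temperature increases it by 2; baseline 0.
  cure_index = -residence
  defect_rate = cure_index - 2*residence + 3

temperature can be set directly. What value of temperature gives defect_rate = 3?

temperature = 0

Substituting into the cure_index equation gives cure_index = -2*temperature.
Substituting into the defect_rate equation gives defect_rate = -6*temperature + 3.
Solve -6*temperature + 3 = 3: temperature = (3 - 3) / -6 = 0.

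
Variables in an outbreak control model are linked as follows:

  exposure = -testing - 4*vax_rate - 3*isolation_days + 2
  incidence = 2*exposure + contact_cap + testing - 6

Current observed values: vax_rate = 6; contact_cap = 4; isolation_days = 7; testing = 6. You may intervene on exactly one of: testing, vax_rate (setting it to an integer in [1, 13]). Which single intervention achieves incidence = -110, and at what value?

set vax_rate = 8

Intervening on testing: incidence = -testing - 88. Reaching -110 requires testing = 22, outside [1, 13].
Intervening on vax_rate: with other inputs at their observed values, incidence = -8*vax_rate - 46. Solving for -110 gives vax_rate = 8, within [1, 13].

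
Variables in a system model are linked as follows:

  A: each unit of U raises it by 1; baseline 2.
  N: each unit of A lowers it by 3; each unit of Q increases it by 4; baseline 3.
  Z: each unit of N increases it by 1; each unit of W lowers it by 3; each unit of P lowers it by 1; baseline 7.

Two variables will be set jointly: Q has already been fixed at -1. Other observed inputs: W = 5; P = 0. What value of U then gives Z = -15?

With Q held at -1:
Substituting into the N equation gives N = -3*U - 7.
Substituting into the Z equation gives Z = -3*U - 15.
Solve -3*U - 15 = -15: U = (-15 + 15) / -3 = 0.

U = 0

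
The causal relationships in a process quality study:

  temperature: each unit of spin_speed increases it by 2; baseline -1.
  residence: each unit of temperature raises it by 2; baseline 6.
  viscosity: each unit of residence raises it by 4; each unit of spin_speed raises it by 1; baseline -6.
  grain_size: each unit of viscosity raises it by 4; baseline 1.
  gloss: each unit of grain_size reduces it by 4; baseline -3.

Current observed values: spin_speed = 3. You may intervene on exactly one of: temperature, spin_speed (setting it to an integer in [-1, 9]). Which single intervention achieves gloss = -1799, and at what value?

set spin_speed = 6

Intervening on temperature: gloss = -128*temperature - 343. Reaching -1799 requires temperature = 91/8, not an integer.
Intervening on spin_speed: with other inputs at their observed values, gloss = -272*spin_speed - 167. Solving for -1799 gives spin_speed = 6, within [-1, 9].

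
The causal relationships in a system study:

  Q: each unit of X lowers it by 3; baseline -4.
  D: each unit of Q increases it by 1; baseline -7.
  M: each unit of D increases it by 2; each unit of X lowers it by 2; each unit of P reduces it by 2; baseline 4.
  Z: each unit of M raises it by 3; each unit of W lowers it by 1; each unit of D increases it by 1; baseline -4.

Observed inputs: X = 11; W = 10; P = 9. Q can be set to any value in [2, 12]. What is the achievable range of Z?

Intervening on Q fixes its value directly, overriding its dependence on X.
Substituting into the M equation gives M = 2*Q - 50.
This gives Z = 7*Q - 171.
Linear in Q, so extremes are at the endpoints: Q = 2 gives Z = -157; Q = 12 gives Z = -87.

-157 to -87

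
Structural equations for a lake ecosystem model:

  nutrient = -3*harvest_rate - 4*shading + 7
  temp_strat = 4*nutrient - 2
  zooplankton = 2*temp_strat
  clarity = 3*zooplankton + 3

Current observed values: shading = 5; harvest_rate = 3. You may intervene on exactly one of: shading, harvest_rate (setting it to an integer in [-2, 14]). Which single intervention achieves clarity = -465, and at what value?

set harvest_rate = 2

Intervening on shading: clarity = -96*shading - 57. Reaching -465 requires shading = 17/4, not an integer.
Intervening on harvest_rate: with other inputs at their observed values, clarity = -72*harvest_rate - 321. Solving for -465 gives harvest_rate = 2, within [-2, 14].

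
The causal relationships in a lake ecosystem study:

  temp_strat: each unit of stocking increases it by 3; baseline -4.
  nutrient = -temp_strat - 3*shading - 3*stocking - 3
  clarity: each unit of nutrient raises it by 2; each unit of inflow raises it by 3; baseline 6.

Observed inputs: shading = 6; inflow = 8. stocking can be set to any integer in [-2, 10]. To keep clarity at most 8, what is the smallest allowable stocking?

stocking = -1

Substituting into the nutrient equation gives nutrient = -6*stocking - 17.
Substituting into the clarity equation gives clarity = -12*stocking - 4.
Require -12*stocking - 4 ≤ 8, so stocking ≥ -1.
The smallest integer in [-2, 10] satisfying this is -1.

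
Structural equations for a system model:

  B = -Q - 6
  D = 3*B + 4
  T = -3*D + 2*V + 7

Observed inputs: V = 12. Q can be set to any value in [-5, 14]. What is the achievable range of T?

28 to 199

Substituting into the D equation gives D = -3*Q - 14.
This gives T = 9*Q + 73.
Linear in Q, so extremes are at the endpoints: Q = -5 gives T = 28; Q = 14 gives T = 199.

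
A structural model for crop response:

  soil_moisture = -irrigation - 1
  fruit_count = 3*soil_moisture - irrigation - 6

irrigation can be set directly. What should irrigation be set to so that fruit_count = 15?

Substituting into the fruit_count equation gives fruit_count = -4*irrigation - 9.
Solve -4*irrigation - 9 = 15: irrigation = (15 + 9) / -4 = -6.

irrigation = -6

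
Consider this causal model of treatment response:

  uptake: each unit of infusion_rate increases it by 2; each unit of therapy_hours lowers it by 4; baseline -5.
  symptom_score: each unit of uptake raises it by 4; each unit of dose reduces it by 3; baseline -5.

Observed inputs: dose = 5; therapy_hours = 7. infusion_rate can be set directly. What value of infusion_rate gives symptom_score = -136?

Substituting into the uptake equation gives uptake = 2*infusion_rate - 33.
symptom_score becomes 8*infusion_rate - 152.
Solve 8*infusion_rate - 152 = -136: infusion_rate = (-136 + 152) / 8 = 2.

infusion_rate = 2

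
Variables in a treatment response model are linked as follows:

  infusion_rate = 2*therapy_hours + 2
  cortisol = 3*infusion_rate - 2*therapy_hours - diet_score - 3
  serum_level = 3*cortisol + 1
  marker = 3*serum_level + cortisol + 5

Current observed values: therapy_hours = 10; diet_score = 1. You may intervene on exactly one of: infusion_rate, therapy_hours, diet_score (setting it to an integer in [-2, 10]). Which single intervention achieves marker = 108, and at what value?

set therapy_hours = 2

Intervening on infusion_rate: marker = 30*infusion_rate - 232. Reaching 108 requires infusion_rate = 34/3, not an integer.
Intervening on therapy_hours: with other inputs at their observed values, marker = 40*therapy_hours + 28. Solving for 108 gives therapy_hours = 2, within [-2, 10].
Intervening on diet_score: marker = -10*diet_score + 438. Reaching 108 requires diet_score = 33, outside [-2, 10].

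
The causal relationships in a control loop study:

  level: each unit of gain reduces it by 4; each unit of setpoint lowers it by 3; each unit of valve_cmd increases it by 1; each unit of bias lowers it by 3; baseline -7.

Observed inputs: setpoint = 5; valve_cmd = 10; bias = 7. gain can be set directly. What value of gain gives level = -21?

gain = -3

Substituting into the level equation gives level = -4*gain - 33.
Solve -4*gain - 33 = -21: gain = (-21 + 33) / -4 = -3.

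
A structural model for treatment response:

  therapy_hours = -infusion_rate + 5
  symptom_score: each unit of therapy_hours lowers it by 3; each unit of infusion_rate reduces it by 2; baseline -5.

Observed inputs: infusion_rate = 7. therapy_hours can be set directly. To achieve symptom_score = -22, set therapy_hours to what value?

therapy_hours = 1

Intervening on therapy_hours fixes its value directly, overriding its dependence on infusion_rate.
Substituting into the symptom_score equation gives symptom_score = -3*therapy_hours - 19.
Solve -3*therapy_hours - 19 = -22: therapy_hours = (-22 + 19) / -3 = 1.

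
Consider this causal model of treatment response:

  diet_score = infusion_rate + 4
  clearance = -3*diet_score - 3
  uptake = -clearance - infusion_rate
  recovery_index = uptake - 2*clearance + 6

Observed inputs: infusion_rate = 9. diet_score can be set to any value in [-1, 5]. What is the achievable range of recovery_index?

Intervening on diet_score fixes its value directly, overriding its dependence on infusion_rate.
Substituting into the uptake equation gives uptake = 3*diet_score - 6.
This gives recovery_index = 9*diet_score + 6.
Linear in diet_score, so extremes are at the endpoints: diet_score = -1 gives recovery_index = -3; diet_score = 5 gives recovery_index = 51.

-3 to 51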